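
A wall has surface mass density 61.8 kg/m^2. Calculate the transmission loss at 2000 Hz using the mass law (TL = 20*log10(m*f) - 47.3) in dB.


Given values:
  m = 61.8 kg/m^2, f = 2000 Hz
Formula: TL = 20 * log10(m * f) - 47.3
Compute m * f = 61.8 * 2000 = 123600.0
Compute log10(123600.0) = 5.092018
Compute 20 * 5.092018 = 101.8404
TL = 101.8404 - 47.3 = 54.54

54.54 dB


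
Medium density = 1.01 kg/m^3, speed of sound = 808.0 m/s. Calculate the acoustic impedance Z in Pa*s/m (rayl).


Given values:
  rho = 1.01 kg/m^3
  c = 808.0 m/s
Formula: Z = rho * c
Z = 1.01 * 808.0
Z = 816.08

816.08 rayl


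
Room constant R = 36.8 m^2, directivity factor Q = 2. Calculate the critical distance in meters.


Given values:
  R = 36.8 m^2, Q = 2
Formula: d_c = 0.141 * sqrt(Q * R)
Compute Q * R = 2 * 36.8 = 73.6
Compute sqrt(73.6) = 8.579
d_c = 0.141 * 8.579 = 1.21

1.21 m


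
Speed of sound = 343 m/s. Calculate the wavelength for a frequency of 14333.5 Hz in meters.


Given values:
  c = 343 m/s, f = 14333.5 Hz
Formula: lambda = c / f
lambda = 343 / 14333.5
lambda = 0.0239

0.0239 m


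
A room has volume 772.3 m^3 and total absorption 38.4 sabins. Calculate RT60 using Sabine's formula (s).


Given values:
  V = 772.3 m^3
  A = 38.4 sabins
Formula: RT60 = 0.161 * V / A
Numerator: 0.161 * 772.3 = 124.3403
RT60 = 124.3403 / 38.4 = 3.238

3.238 s


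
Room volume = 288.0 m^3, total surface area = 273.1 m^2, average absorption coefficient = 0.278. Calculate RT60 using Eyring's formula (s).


Given values:
  V = 288.0 m^3, S = 273.1 m^2, alpha = 0.278
Formula: RT60 = 0.161 * V / (-S * ln(1 - alpha))
Compute ln(1 - 0.278) = ln(0.722) = -0.32573
Denominator: -273.1 * -0.32573 = 88.9569
Numerator: 0.161 * 288.0 = 46.368
RT60 = 46.368 / 88.9569 = 0.521

0.521 s


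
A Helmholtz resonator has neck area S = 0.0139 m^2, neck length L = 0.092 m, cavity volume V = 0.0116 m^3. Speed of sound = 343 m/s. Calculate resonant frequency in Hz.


Given values:
  S = 0.0139 m^2, L = 0.092 m, V = 0.0116 m^3, c = 343 m/s
Formula: f = (c / (2*pi)) * sqrt(S / (V * L))
Compute V * L = 0.0116 * 0.092 = 0.0010672
Compute S / (V * L) = 0.0139 / 0.0010672 = 13.0247
Compute sqrt(13.0247) = 3.608975
Compute c / (2*pi) = 343 / 6.283185 = 54.590148
f = 54.590148 * 3.608975 = 197.01

197.01 Hz


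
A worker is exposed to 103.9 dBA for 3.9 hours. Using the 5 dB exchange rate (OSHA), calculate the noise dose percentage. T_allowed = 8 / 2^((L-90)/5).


Given values:
  L = 103.9 dBA, T = 3.9 hours
Formula: T_allowed = 8 / 2^((L - 90) / 5)
Compute exponent: (103.9 - 90) / 5 = 2.78
Compute 2^(2.78) = 6.868523
T_allowed = 8 / 6.868523 = 1.164734 hours
Dose = (T / T_allowed) * 100
Dose = (3.9 / 1.164734) * 100 = 334.84

334.84 %


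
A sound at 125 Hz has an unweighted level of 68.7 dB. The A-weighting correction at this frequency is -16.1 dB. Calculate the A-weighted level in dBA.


Given values:
  SPL = 68.7 dB
  A-weighting at 125 Hz = -16.1 dB
Formula: L_A = SPL + A_weight
L_A = 68.7 + (-16.1)
L_A = 52.6

52.6 dBA


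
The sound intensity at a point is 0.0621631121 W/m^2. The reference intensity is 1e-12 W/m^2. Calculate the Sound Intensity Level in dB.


Given values:
  I = 0.0621631121 W/m^2
  I_ref = 1e-12 W/m^2
Formula: SIL = 10 * log10(I / I_ref)
Compute ratio: I / I_ref = 62163112100
Compute log10: log10(62163112100) = 10.793533
Multiply: SIL = 10 * 10.793533 = 107.94

107.94 dB


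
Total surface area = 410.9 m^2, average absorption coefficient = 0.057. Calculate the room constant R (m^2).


Given values:
  S = 410.9 m^2, alpha = 0.057
Formula: R = S * alpha / (1 - alpha)
Numerator: 410.9 * 0.057 = 23.4213
Denominator: 1 - 0.057 = 0.943
R = 23.4213 / 0.943 = 24.84

24.84 m^2


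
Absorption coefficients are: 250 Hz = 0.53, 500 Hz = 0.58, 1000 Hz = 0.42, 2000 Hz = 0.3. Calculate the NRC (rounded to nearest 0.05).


Given values:
  a_250 = 0.53, a_500 = 0.58
  a_1000 = 0.42, a_2000 = 0.3
Formula: NRC = (a250 + a500 + a1000 + a2000) / 4
Sum = 0.53 + 0.58 + 0.42 + 0.3 = 1.83
NRC = 1.83 / 4 = 0.4575
Rounded to nearest 0.05: 0.45

0.45


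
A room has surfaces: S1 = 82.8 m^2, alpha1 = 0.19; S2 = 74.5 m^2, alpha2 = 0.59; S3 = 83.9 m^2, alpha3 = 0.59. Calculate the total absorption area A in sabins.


Given surfaces:
  Surface 1: 82.8 * 0.19 = 15.732
  Surface 2: 74.5 * 0.59 = 43.955
  Surface 3: 83.9 * 0.59 = 49.501
Formula: A = sum(Si * alpha_i)
A = 15.732 + 43.955 + 49.501
A = 109.19

109.19 sabins


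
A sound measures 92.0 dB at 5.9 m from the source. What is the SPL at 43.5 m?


Given values:
  SPL1 = 92.0 dB, r1 = 5.9 m, r2 = 43.5 m
Formula: SPL2 = SPL1 - 20 * log10(r2 / r1)
Compute ratio: r2 / r1 = 43.5 / 5.9 = 7.3729
Compute log10: log10(7.3729) = 0.867638
Compute drop: 20 * 0.867638 = 17.3528
SPL2 = 92.0 - 17.3528 = 74.65

74.65 dB


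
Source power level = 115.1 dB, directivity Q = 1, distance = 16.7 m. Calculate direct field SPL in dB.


Given values:
  Lw = 115.1 dB, Q = 1, r = 16.7 m
Formula: SPL = Lw + 10 * log10(Q / (4 * pi * r^2))
Compute 4 * pi * r^2 = 4 * pi * 16.7^2 = 3504.6351
Compute Q / denom = 1 / 3504.6351 = 0.00028534
Compute 10 * log10(0.00028534) = -35.4464
SPL = 115.1 + (-35.4464) = 79.65

79.65 dB


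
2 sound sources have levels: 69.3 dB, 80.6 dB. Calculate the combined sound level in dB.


Formula: L_total = 10 * log10( sum(10^(Li/10)) )
  Source 1: 10^(69.3/10) = 8511380.382
  Source 2: 10^(80.6/10) = 114815362.1497
Sum of linear values = 123326742.5317
L_total = 10 * log10(123326742.5317) = 80.91

80.91 dB


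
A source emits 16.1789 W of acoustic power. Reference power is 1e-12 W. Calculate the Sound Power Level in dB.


Given values:
  W = 16.1789 W
  W_ref = 1e-12 W
Formula: SWL = 10 * log10(W / W_ref)
Compute ratio: W / W_ref = 16178900000000
Compute log10: log10(16178900000000) = 13.208949
Multiply: SWL = 10 * 13.208949 = 132.09

132.09 dB


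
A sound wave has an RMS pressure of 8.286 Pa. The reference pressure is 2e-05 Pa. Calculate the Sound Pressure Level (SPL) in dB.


Given values:
  p = 8.286 Pa
  p_ref = 2e-05 Pa
Formula: SPL = 20 * log10(p / p_ref)
Compute ratio: p / p_ref = 8.286 / 2e-05 = 414300
Compute log10: log10(414300) = 5.617315
Multiply: SPL = 20 * 5.617315 = 112.35

112.35 dB


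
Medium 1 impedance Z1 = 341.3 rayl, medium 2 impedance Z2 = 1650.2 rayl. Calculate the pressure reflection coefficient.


Given values:
  Z1 = 341.3 rayl, Z2 = 1650.2 rayl
Formula: R = (Z2 - Z1) / (Z2 + Z1)
Numerator: Z2 - Z1 = 1650.2 - 341.3 = 1308.9
Denominator: Z2 + Z1 = 1650.2 + 341.3 = 1991.5
R = 1308.9 / 1991.5 = 0.6572

0.6572


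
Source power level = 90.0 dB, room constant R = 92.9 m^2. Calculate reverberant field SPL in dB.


Given values:
  Lw = 90.0 dB, R = 92.9 m^2
Formula: SPL = Lw + 10 * log10(4 / R)
Compute 4 / R = 4 / 92.9 = 0.043057
Compute 10 * log10(0.043057) = -13.6596
SPL = 90.0 + (-13.6596) = 76.34

76.34 dB


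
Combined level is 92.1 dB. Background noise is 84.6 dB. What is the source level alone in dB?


Given values:
  L_total = 92.1 dB, L_bg = 84.6 dB
Formula: L_source = 10 * log10(10^(L_total/10) - 10^(L_bg/10))
Convert to linear:
  10^(92.1/10) = 1621810097.3589
  10^(84.6/10) = 288403150.3127
Difference: 1621810097.3589 - 288403150.3127 = 1333406947.0462
L_source = 10 * log10(1333406947.0462) = 91.25

91.25 dB


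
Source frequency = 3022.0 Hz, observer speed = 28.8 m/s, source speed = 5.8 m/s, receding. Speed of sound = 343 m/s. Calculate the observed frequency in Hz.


Given values:
  f_s = 3022.0 Hz, v_o = 28.8 m/s, v_s = 5.8 m/s
  Direction: receding
Formula: f_o = f_s * (c - v_o) / (c + v_s)
Numerator: c - v_o = 343 - 28.8 = 314.2
Denominator: c + v_s = 343 + 5.8 = 348.8
f_o = 3022.0 * 314.2 / 348.8 = 2722.23

2722.23 Hz


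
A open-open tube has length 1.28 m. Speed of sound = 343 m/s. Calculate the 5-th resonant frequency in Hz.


Given values:
  Tube type: open-open, L = 1.28 m, c = 343 m/s, n = 5
Formula: f_n = n * c / (2 * L)
Compute 2 * L = 2 * 1.28 = 2.56
f = 5 * 343 / 2.56
f = 669.92

669.92 Hz


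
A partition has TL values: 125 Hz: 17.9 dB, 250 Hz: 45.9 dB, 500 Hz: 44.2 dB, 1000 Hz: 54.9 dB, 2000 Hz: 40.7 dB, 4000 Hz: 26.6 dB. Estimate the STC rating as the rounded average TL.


Given TL values at each frequency:
  125 Hz: 17.9 dB
  250 Hz: 45.9 dB
  500 Hz: 44.2 dB
  1000 Hz: 54.9 dB
  2000 Hz: 40.7 dB
  4000 Hz: 26.6 dB
Formula: STC ~ round(average of TL values)
Sum = 17.9 + 45.9 + 44.2 + 54.9 + 40.7 + 26.6 = 230.2
Average = 230.2 / 6 = 38.37
Rounded: 38

38


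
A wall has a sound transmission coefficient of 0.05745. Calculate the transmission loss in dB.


Given values:
  tau = 0.05745
Formula: TL = 10 * log10(1 / tau)
Compute 1 / tau = 1 / 0.05745 = 17.4064
Compute log10(17.4064) = 1.240709
TL = 10 * 1.240709 = 12.41

12.41 dB


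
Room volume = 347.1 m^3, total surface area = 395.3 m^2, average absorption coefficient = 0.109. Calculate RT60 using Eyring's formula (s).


Given values:
  V = 347.1 m^3, S = 395.3 m^2, alpha = 0.109
Formula: RT60 = 0.161 * V / (-S * ln(1 - alpha))
Compute ln(1 - 0.109) = ln(0.891) = -0.115411
Denominator: -395.3 * -0.115411 = 45.622
Numerator: 0.161 * 347.1 = 55.8831
RT60 = 55.8831 / 45.622 = 1.225

1.225 s


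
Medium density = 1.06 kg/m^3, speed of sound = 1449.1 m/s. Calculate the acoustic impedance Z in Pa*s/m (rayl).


Given values:
  rho = 1.06 kg/m^3
  c = 1449.1 m/s
Formula: Z = rho * c
Z = 1.06 * 1449.1
Z = 1536.05

1536.05 rayl


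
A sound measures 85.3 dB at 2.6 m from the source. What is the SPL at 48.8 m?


Given values:
  SPL1 = 85.3 dB, r1 = 2.6 m, r2 = 48.8 m
Formula: SPL2 = SPL1 - 20 * log10(r2 / r1)
Compute ratio: r2 / r1 = 48.8 / 2.6 = 18.7692
Compute log10: log10(18.7692) = 1.273446
Compute drop: 20 * 1.273446 = 25.4689
SPL2 = 85.3 - 25.4689 = 59.83

59.83 dB


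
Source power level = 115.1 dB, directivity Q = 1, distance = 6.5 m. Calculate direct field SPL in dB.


Given values:
  Lw = 115.1 dB, Q = 1, r = 6.5 m
Formula: SPL = Lw + 10 * log10(Q / (4 * pi * r^2))
Compute 4 * pi * r^2 = 4 * pi * 6.5^2 = 530.9292
Compute Q / denom = 1 / 530.9292 = 0.00188349
Compute 10 * log10(0.00188349) = -27.2504
SPL = 115.1 + (-27.2504) = 87.85

87.85 dB


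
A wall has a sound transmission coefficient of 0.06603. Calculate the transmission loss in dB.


Given values:
  tau = 0.06603
Formula: TL = 10 * log10(1 / tau)
Compute 1 / tau = 1 / 0.06603 = 15.1446
Compute log10(15.1446) = 1.180258
TL = 10 * 1.180258 = 11.8

11.8 dB


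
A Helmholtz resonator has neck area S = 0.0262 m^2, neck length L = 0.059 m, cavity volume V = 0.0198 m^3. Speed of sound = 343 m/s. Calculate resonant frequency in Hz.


Given values:
  S = 0.0262 m^2, L = 0.059 m, V = 0.0198 m^3, c = 343 m/s
Formula: f = (c / (2*pi)) * sqrt(S / (V * L))
Compute V * L = 0.0198 * 0.059 = 0.0011682
Compute S / (V * L) = 0.0262 / 0.0011682 = 22.4277
Compute sqrt(22.4277) = 4.735789
Compute c / (2*pi) = 343 / 6.283185 = 54.590148
f = 54.590148 * 4.735789 = 258.53

258.53 Hz


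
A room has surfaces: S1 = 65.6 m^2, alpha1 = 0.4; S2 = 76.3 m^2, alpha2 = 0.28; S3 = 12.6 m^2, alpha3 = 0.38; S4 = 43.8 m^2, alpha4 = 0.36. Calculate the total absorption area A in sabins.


Given surfaces:
  Surface 1: 65.6 * 0.4 = 26.24
  Surface 2: 76.3 * 0.28 = 21.364
  Surface 3: 12.6 * 0.38 = 4.788
  Surface 4: 43.8 * 0.36 = 15.768
Formula: A = sum(Si * alpha_i)
A = 26.24 + 21.364 + 4.788 + 15.768
A = 68.16

68.16 sabins


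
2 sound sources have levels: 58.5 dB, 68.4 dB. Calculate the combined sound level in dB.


Formula: L_total = 10 * log10( sum(10^(Li/10)) )
  Source 1: 10^(58.5/10) = 707945.7844
  Source 2: 10^(68.4/10) = 6918309.7092
Sum of linear values = 7626255.4936
L_total = 10 * log10(7626255.4936) = 68.82

68.82 dB


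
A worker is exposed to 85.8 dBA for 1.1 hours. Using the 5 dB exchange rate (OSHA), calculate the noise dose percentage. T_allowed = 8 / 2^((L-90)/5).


Given values:
  L = 85.8 dBA, T = 1.1 hours
Formula: T_allowed = 8 / 2^((L - 90) / 5)
Compute exponent: (85.8 - 90) / 5 = -0.84
Compute 2^(-0.84) = 0.558644
T_allowed = 8 / 0.558644 = 14.32039 hours
Dose = (T / T_allowed) * 100
Dose = (1.1 / 14.32039) * 100 = 7.68

7.68 %


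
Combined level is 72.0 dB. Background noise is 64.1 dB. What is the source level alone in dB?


Given values:
  L_total = 72.0 dB, L_bg = 64.1 dB
Formula: L_source = 10 * log10(10^(L_total/10) - 10^(L_bg/10))
Convert to linear:
  10^(72.0/10) = 15848931.9246
  10^(64.1/10) = 2570395.7828
Difference: 15848931.9246 - 2570395.7828 = 13278536.1418
L_source = 10 * log10(13278536.1418) = 71.23

71.23 dB


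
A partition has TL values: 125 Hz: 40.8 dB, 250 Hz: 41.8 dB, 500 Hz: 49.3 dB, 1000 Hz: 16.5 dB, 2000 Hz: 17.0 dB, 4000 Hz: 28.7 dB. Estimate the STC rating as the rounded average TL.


Given TL values at each frequency:
  125 Hz: 40.8 dB
  250 Hz: 41.8 dB
  500 Hz: 49.3 dB
  1000 Hz: 16.5 dB
  2000 Hz: 17.0 dB
  4000 Hz: 28.7 dB
Formula: STC ~ round(average of TL values)
Sum = 40.8 + 41.8 + 49.3 + 16.5 + 17.0 + 28.7 = 194.1
Average = 194.1 / 6 = 32.35
Rounded: 32

32


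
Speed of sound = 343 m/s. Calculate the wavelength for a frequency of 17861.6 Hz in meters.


Given values:
  c = 343 m/s, f = 17861.6 Hz
Formula: lambda = c / f
lambda = 343 / 17861.6
lambda = 0.0192

0.0192 m


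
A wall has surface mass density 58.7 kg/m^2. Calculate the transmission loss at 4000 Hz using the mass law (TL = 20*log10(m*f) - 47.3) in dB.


Given values:
  m = 58.7 kg/m^2, f = 4000 Hz
Formula: TL = 20 * log10(m * f) - 47.3
Compute m * f = 58.7 * 4000 = 234800.0
Compute log10(234800.0) = 5.370698
Compute 20 * 5.370698 = 107.414
TL = 107.414 - 47.3 = 60.11

60.11 dB


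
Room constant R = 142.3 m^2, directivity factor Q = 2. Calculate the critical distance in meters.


Given values:
  R = 142.3 m^2, Q = 2
Formula: d_c = 0.141 * sqrt(Q * R)
Compute Q * R = 2 * 142.3 = 284.6
Compute sqrt(284.6) = 16.8701
d_c = 0.141 * 16.8701 = 2.379

2.379 m


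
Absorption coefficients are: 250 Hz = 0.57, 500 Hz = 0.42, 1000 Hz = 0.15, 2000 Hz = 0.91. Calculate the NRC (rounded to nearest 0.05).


Given values:
  a_250 = 0.57, a_500 = 0.42
  a_1000 = 0.15, a_2000 = 0.91
Formula: NRC = (a250 + a500 + a1000 + a2000) / 4
Sum = 0.57 + 0.42 + 0.15 + 0.91 = 2.05
NRC = 2.05 / 4 = 0.5125
Rounded to nearest 0.05: 0.5

0.5


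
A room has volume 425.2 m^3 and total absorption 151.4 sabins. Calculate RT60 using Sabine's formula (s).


Given values:
  V = 425.2 m^3
  A = 151.4 sabins
Formula: RT60 = 0.161 * V / A
Numerator: 0.161 * 425.2 = 68.4572
RT60 = 68.4572 / 151.4 = 0.452

0.452 s


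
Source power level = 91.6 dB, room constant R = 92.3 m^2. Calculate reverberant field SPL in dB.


Given values:
  Lw = 91.6 dB, R = 92.3 m^2
Formula: SPL = Lw + 10 * log10(4 / R)
Compute 4 / R = 4 / 92.3 = 0.043337
Compute 10 * log10(0.043337) = -13.6314
SPL = 91.6 + (-13.6314) = 77.97

77.97 dB


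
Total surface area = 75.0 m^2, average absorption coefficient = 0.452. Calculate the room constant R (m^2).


Given values:
  S = 75.0 m^2, alpha = 0.452
Formula: R = S * alpha / (1 - alpha)
Numerator: 75.0 * 0.452 = 33.9
Denominator: 1 - 0.452 = 0.548
R = 33.9 / 0.548 = 61.86

61.86 m^2


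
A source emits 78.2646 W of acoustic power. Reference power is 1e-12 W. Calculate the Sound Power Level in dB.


Given values:
  W = 78.2646 W
  W_ref = 1e-12 W
Formula: SWL = 10 * log10(W / W_ref)
Compute ratio: W / W_ref = 78264600000000
Compute log10: log10(78264600000000) = 13.893565
Multiply: SWL = 10 * 13.893565 = 138.94

138.94 dB


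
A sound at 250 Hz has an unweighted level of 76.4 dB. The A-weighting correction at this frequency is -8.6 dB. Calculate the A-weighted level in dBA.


Given values:
  SPL = 76.4 dB
  A-weighting at 250 Hz = -8.6 dB
Formula: L_A = SPL + A_weight
L_A = 76.4 + (-8.6)
L_A = 67.8

67.8 dBA


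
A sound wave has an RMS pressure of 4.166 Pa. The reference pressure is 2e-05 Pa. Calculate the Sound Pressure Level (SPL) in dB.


Given values:
  p = 4.166 Pa
  p_ref = 2e-05 Pa
Formula: SPL = 20 * log10(p / p_ref)
Compute ratio: p / p_ref = 4.166 / 2e-05 = 208300
Compute log10: log10(208300) = 5.318689
Multiply: SPL = 20 * 5.318689 = 106.37

106.37 dB


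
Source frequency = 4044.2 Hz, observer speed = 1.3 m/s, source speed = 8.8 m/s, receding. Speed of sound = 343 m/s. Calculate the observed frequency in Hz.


Given values:
  f_s = 4044.2 Hz, v_o = 1.3 m/s, v_s = 8.8 m/s
  Direction: receding
Formula: f_o = f_s * (c - v_o) / (c + v_s)
Numerator: c - v_o = 343 - 1.3 = 341.7
Denominator: c + v_s = 343 + 8.8 = 351.8
f_o = 4044.2 * 341.7 / 351.8 = 3928.09

3928.09 Hz


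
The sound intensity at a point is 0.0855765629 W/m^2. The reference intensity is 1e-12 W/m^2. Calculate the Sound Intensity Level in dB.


Given values:
  I = 0.0855765629 W/m^2
  I_ref = 1e-12 W/m^2
Formula: SIL = 10 * log10(I / I_ref)
Compute ratio: I / I_ref = 85576562900
Compute log10: log10(85576562900) = 10.932355
Multiply: SIL = 10 * 10.932355 = 109.32

109.32 dB


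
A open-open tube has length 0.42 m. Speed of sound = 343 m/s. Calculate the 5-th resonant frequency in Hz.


Given values:
  Tube type: open-open, L = 0.42 m, c = 343 m/s, n = 5
Formula: f_n = n * c / (2 * L)
Compute 2 * L = 2 * 0.42 = 0.84
f = 5 * 343 / 0.84
f = 2041.67

2041.67 Hz


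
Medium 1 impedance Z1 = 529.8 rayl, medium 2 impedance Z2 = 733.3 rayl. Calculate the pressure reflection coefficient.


Given values:
  Z1 = 529.8 rayl, Z2 = 733.3 rayl
Formula: R = (Z2 - Z1) / (Z2 + Z1)
Numerator: Z2 - Z1 = 733.3 - 529.8 = 203.5
Denominator: Z2 + Z1 = 733.3 + 529.8 = 1263.1
R = 203.5 / 1263.1 = 0.1611

0.1611


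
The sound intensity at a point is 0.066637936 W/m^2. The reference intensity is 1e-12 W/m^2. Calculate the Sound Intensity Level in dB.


Given values:
  I = 0.066637936 W/m^2
  I_ref = 1e-12 W/m^2
Formula: SIL = 10 * log10(I / I_ref)
Compute ratio: I / I_ref = 66637936000
Compute log10: log10(66637936000) = 10.823722
Multiply: SIL = 10 * 10.823722 = 108.24

108.24 dB


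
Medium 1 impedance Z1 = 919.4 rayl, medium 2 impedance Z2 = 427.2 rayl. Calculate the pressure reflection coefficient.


Given values:
  Z1 = 919.4 rayl, Z2 = 427.2 rayl
Formula: R = (Z2 - Z1) / (Z2 + Z1)
Numerator: Z2 - Z1 = 427.2 - 919.4 = -492.2
Denominator: Z2 + Z1 = 427.2 + 919.4 = 1346.6
R = -492.2 / 1346.6 = -0.3655

-0.3655


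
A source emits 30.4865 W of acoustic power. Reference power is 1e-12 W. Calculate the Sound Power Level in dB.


Given values:
  W = 30.4865 W
  W_ref = 1e-12 W
Formula: SWL = 10 * log10(W / W_ref)
Compute ratio: W / W_ref = 30486500000000
Compute log10: log10(30486500000000) = 13.484108
Multiply: SWL = 10 * 13.484108 = 134.84

134.84 dB


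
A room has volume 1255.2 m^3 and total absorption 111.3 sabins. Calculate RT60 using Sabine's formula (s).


Given values:
  V = 1255.2 m^3
  A = 111.3 sabins
Formula: RT60 = 0.161 * V / A
Numerator: 0.161 * 1255.2 = 202.0872
RT60 = 202.0872 / 111.3 = 1.816

1.816 s


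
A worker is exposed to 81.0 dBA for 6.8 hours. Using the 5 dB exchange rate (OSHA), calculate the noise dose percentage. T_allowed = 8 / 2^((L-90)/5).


Given values:
  L = 81.0 dBA, T = 6.8 hours
Formula: T_allowed = 8 / 2^((L - 90) / 5)
Compute exponent: (81.0 - 90) / 5 = -1.8
Compute 2^(-1.8) = 0.287175
T_allowed = 8 / 0.287175 = 27.857578 hours
Dose = (T / T_allowed) * 100
Dose = (6.8 / 27.857578) * 100 = 24.41

24.41 %


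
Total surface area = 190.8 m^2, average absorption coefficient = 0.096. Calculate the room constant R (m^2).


Given values:
  S = 190.8 m^2, alpha = 0.096
Formula: R = S * alpha / (1 - alpha)
Numerator: 190.8 * 0.096 = 18.3168
Denominator: 1 - 0.096 = 0.904
R = 18.3168 / 0.904 = 20.26

20.26 m^2


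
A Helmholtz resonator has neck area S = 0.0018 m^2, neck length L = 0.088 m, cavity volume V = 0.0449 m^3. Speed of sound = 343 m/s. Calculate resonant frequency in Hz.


Given values:
  S = 0.0018 m^2, L = 0.088 m, V = 0.0449 m^3, c = 343 m/s
Formula: f = (c / (2*pi)) * sqrt(S / (V * L))
Compute V * L = 0.0449 * 0.088 = 0.0039512
Compute S / (V * L) = 0.0018 / 0.0039512 = 0.4556
Compute sqrt(0.4556) = 0.674981
Compute c / (2*pi) = 343 / 6.283185 = 54.590148
f = 54.590148 * 0.674981 = 36.85

36.85 Hz


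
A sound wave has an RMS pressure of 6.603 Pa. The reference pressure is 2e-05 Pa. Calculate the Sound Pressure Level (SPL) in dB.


Given values:
  p = 6.603 Pa
  p_ref = 2e-05 Pa
Formula: SPL = 20 * log10(p / p_ref)
Compute ratio: p / p_ref = 6.603 / 2e-05 = 330150
Compute log10: log10(330150) = 5.518711
Multiply: SPL = 20 * 5.518711 = 110.37

110.37 dB


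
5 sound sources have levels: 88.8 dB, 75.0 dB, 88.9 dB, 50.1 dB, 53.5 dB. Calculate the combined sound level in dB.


Formula: L_total = 10 * log10( sum(10^(Li/10)) )
  Source 1: 10^(88.8/10) = 758577575.0292
  Source 2: 10^(75.0/10) = 31622776.6017
  Source 3: 10^(88.9/10) = 776247116.6287
  Source 4: 10^(50.1/10) = 102329.2992
  Source 5: 10^(53.5/10) = 223872.1139
Sum of linear values = 1566773669.6727
L_total = 10 * log10(1566773669.6727) = 91.95

91.95 dB


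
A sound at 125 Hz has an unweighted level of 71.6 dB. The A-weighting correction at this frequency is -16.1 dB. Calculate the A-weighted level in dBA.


Given values:
  SPL = 71.6 dB
  A-weighting at 125 Hz = -16.1 dB
Formula: L_A = SPL + A_weight
L_A = 71.6 + (-16.1)
L_A = 55.5

55.5 dBA


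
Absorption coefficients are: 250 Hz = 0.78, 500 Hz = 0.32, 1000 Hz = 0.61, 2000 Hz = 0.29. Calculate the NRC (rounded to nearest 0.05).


Given values:
  a_250 = 0.78, a_500 = 0.32
  a_1000 = 0.61, a_2000 = 0.29
Formula: NRC = (a250 + a500 + a1000 + a2000) / 4
Sum = 0.78 + 0.32 + 0.61 + 0.29 = 2.0
NRC = 2.0 / 4 = 0.5
Rounded to nearest 0.05: 0.5

0.5


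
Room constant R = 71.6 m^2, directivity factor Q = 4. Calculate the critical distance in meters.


Given values:
  R = 71.6 m^2, Q = 4
Formula: d_c = 0.141 * sqrt(Q * R)
Compute Q * R = 4 * 71.6 = 286.4
Compute sqrt(286.4) = 16.9234
d_c = 0.141 * 16.9234 = 2.386

2.386 m


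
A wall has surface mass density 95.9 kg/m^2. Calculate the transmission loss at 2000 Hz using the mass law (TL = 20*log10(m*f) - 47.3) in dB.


Given values:
  m = 95.9 kg/m^2, f = 2000 Hz
Formula: TL = 20 * log10(m * f) - 47.3
Compute m * f = 95.9 * 2000 = 191800.0
Compute log10(191800.0) = 5.282849
Compute 20 * 5.282849 = 105.657
TL = 105.657 - 47.3 = 58.36

58.36 dB


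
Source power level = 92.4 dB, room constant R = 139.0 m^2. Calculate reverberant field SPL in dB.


Given values:
  Lw = 92.4 dB, R = 139.0 m^2
Formula: SPL = Lw + 10 * log10(4 / R)
Compute 4 / R = 4 / 139.0 = 0.028777
Compute 10 * log10(0.028777) = -15.4095
SPL = 92.4 + (-15.4095) = 76.99

76.99 dB


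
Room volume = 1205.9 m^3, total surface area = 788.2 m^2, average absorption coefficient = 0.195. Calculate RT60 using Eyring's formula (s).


Given values:
  V = 1205.9 m^3, S = 788.2 m^2, alpha = 0.195
Formula: RT60 = 0.161 * V / (-S * ln(1 - alpha))
Compute ln(1 - 0.195) = ln(0.805) = -0.216913
Denominator: -788.2 * -0.216913 = 170.9708
Numerator: 0.161 * 1205.9 = 194.1499
RT60 = 194.1499 / 170.9708 = 1.136

1.136 s


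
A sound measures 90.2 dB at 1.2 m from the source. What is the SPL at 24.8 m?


Given values:
  SPL1 = 90.2 dB, r1 = 1.2 m, r2 = 24.8 m
Formula: SPL2 = SPL1 - 20 * log10(r2 / r1)
Compute ratio: r2 / r1 = 24.8 / 1.2 = 20.6667
Compute log10: log10(20.6667) = 1.315271
Compute drop: 20 * 1.315271 = 26.3054
SPL2 = 90.2 - 26.3054 = 63.89

63.89 dB


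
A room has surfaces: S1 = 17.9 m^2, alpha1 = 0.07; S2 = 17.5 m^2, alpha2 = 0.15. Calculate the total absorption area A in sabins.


Given surfaces:
  Surface 1: 17.9 * 0.07 = 1.253
  Surface 2: 17.5 * 0.15 = 2.625
Formula: A = sum(Si * alpha_i)
A = 1.253 + 2.625
A = 3.88

3.88 sabins


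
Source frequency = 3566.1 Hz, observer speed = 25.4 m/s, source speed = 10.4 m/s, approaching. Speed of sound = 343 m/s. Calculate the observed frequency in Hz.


Given values:
  f_s = 3566.1 Hz, v_o = 25.4 m/s, v_s = 10.4 m/s
  Direction: approaching
Formula: f_o = f_s * (c + v_o) / (c - v_s)
Numerator: c + v_o = 343 + 25.4 = 368.4
Denominator: c - v_s = 343 - 10.4 = 332.6
f_o = 3566.1 * 368.4 / 332.6 = 3949.94

3949.94 Hz


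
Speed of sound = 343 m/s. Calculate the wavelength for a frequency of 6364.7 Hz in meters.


Given values:
  c = 343 m/s, f = 6364.7 Hz
Formula: lambda = c / f
lambda = 343 / 6364.7
lambda = 0.0539

0.0539 m


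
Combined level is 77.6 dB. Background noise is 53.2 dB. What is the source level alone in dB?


Given values:
  L_total = 77.6 dB, L_bg = 53.2 dB
Formula: L_source = 10 * log10(10^(L_total/10) - 10^(L_bg/10))
Convert to linear:
  10^(77.6/10) = 57543993.7337
  10^(53.2/10) = 208929.6131
Difference: 57543993.7337 - 208929.6131 = 57335064.1206
L_source = 10 * log10(57335064.1206) = 77.58

77.58 dB


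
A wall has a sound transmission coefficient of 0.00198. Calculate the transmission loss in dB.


Given values:
  tau = 0.00198
Formula: TL = 10 * log10(1 / tau)
Compute 1 / tau = 1 / 0.00198 = 505.0505
Compute log10(505.0505) = 2.703335
TL = 10 * 2.703335 = 27.03

27.03 dB


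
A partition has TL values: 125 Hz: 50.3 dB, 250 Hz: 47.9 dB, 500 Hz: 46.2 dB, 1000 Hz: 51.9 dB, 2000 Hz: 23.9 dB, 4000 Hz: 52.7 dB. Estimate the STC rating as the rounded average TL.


Given TL values at each frequency:
  125 Hz: 50.3 dB
  250 Hz: 47.9 dB
  500 Hz: 46.2 dB
  1000 Hz: 51.9 dB
  2000 Hz: 23.9 dB
  4000 Hz: 52.7 dB
Formula: STC ~ round(average of TL values)
Sum = 50.3 + 47.9 + 46.2 + 51.9 + 23.9 + 52.7 = 272.9
Average = 272.9 / 6 = 45.48
Rounded: 45

45


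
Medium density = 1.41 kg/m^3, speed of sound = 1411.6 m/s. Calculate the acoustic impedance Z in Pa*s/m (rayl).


Given values:
  rho = 1.41 kg/m^3
  c = 1411.6 m/s
Formula: Z = rho * c
Z = 1.41 * 1411.6
Z = 1990.36

1990.36 rayl


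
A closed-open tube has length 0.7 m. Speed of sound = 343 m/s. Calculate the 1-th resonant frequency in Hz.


Given values:
  Tube type: closed-open, L = 0.7 m, c = 343 m/s, n = 1
Formula: f_n = (2n - 1) * c / (4 * L)
Compute 2n - 1 = 2*1 - 1 = 1
Compute 4 * L = 4 * 0.7 = 2.8
f = 1 * 343 / 2.8
f = 122.5

122.5 Hz


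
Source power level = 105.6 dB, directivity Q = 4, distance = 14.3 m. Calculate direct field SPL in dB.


Given values:
  Lw = 105.6 dB, Q = 4, r = 14.3 m
Formula: SPL = Lw + 10 * log10(Q / (4 * pi * r^2))
Compute 4 * pi * r^2 = 4 * pi * 14.3^2 = 2569.6971
Compute Q / denom = 4 / 2569.6971 = 0.0015566
Compute 10 * log10(0.0015566) = -28.0782
SPL = 105.6 + (-28.0782) = 77.52

77.52 dB


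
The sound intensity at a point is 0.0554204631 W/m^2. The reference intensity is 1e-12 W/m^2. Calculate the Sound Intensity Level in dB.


Given values:
  I = 0.0554204631 W/m^2
  I_ref = 1e-12 W/m^2
Formula: SIL = 10 * log10(I / I_ref)
Compute ratio: I / I_ref = 55420463100
Compute log10: log10(55420463100) = 10.74367
Multiply: SIL = 10 * 10.74367 = 107.44

107.44 dB


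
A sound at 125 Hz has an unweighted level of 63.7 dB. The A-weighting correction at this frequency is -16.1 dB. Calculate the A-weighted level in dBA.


Given values:
  SPL = 63.7 dB
  A-weighting at 125 Hz = -16.1 dB
Formula: L_A = SPL + A_weight
L_A = 63.7 + (-16.1)
L_A = 47.6

47.6 dBA


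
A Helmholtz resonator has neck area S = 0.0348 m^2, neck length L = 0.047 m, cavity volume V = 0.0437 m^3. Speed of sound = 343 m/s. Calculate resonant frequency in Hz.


Given values:
  S = 0.0348 m^2, L = 0.047 m, V = 0.0437 m^3, c = 343 m/s
Formula: f = (c / (2*pi)) * sqrt(S / (V * L))
Compute V * L = 0.0437 * 0.047 = 0.0020539
Compute S / (V * L) = 0.0348 / 0.0020539 = 16.9434
Compute sqrt(16.9434) = 4.116236
Compute c / (2*pi) = 343 / 6.283185 = 54.590148
f = 54.590148 * 4.116236 = 224.71

224.71 Hz


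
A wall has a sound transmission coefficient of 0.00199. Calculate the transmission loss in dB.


Given values:
  tau = 0.00199
Formula: TL = 10 * log10(1 / tau)
Compute 1 / tau = 1 / 0.00199 = 502.5126
Compute log10(502.5126) = 2.701147
TL = 10 * 2.701147 = 27.01

27.01 dB


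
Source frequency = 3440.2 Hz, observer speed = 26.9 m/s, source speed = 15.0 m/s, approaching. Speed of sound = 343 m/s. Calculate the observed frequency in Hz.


Given values:
  f_s = 3440.2 Hz, v_o = 26.9 m/s, v_s = 15.0 m/s
  Direction: approaching
Formula: f_o = f_s * (c + v_o) / (c - v_s)
Numerator: c + v_o = 343 + 26.9 = 369.9
Denominator: c - v_s = 343 - 15.0 = 328.0
f_o = 3440.2 * 369.9 / 328.0 = 3879.66

3879.66 Hz


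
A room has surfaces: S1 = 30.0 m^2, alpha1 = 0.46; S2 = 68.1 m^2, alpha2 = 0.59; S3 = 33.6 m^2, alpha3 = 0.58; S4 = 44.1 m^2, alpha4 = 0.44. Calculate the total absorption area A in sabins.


Given surfaces:
  Surface 1: 30.0 * 0.46 = 13.8
  Surface 2: 68.1 * 0.59 = 40.179
  Surface 3: 33.6 * 0.58 = 19.488
  Surface 4: 44.1 * 0.44 = 19.404
Formula: A = sum(Si * alpha_i)
A = 13.8 + 40.179 + 19.488 + 19.404
A = 92.87

92.87 sabins


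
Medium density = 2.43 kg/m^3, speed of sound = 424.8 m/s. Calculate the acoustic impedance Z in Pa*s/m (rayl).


Given values:
  rho = 2.43 kg/m^3
  c = 424.8 m/s
Formula: Z = rho * c
Z = 2.43 * 424.8
Z = 1032.26

1032.26 rayl


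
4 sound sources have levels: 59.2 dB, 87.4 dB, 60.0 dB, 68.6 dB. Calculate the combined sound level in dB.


Formula: L_total = 10 * log10( sum(10^(Li/10)) )
  Source 1: 10^(59.2/10) = 831763.7711
  Source 2: 10^(87.4/10) = 549540873.8576
  Source 3: 10^(60.0/10) = 1000000.0
  Source 4: 10^(68.6/10) = 7244359.6007
Sum of linear values = 558616997.2294
L_total = 10 * log10(558616997.2294) = 87.47

87.47 dB


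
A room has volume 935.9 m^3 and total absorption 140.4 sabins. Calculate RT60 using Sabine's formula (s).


Given values:
  V = 935.9 m^3
  A = 140.4 sabins
Formula: RT60 = 0.161 * V / A
Numerator: 0.161 * 935.9 = 150.6799
RT60 = 150.6799 / 140.4 = 1.073

1.073 s


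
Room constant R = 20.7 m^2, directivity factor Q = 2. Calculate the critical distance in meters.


Given values:
  R = 20.7 m^2, Q = 2
Formula: d_c = 0.141 * sqrt(Q * R)
Compute Q * R = 2 * 20.7 = 41.4
Compute sqrt(41.4) = 6.4343
d_c = 0.141 * 6.4343 = 0.907

0.907 m


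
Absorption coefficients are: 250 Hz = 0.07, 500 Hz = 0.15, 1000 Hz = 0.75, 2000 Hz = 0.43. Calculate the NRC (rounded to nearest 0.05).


Given values:
  a_250 = 0.07, a_500 = 0.15
  a_1000 = 0.75, a_2000 = 0.43
Formula: NRC = (a250 + a500 + a1000 + a2000) / 4
Sum = 0.07 + 0.15 + 0.75 + 0.43 = 1.4
NRC = 1.4 / 4 = 0.35
Rounded to nearest 0.05: 0.35

0.35


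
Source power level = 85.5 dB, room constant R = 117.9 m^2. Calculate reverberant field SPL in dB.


Given values:
  Lw = 85.5 dB, R = 117.9 m^2
Formula: SPL = Lw + 10 * log10(4 / R)
Compute 4 / R = 4 / 117.9 = 0.033927
Compute 10 * log10(0.033927) = -14.6945
SPL = 85.5 + (-14.6945) = 70.81

70.81 dB


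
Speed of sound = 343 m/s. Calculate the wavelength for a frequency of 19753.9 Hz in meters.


Given values:
  c = 343 m/s, f = 19753.9 Hz
Formula: lambda = c / f
lambda = 343 / 19753.9
lambda = 0.0174

0.0174 m


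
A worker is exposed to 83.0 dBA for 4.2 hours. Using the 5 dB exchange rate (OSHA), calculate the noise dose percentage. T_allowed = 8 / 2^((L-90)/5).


Given values:
  L = 83.0 dBA, T = 4.2 hours
Formula: T_allowed = 8 / 2^((L - 90) / 5)
Compute exponent: (83.0 - 90) / 5 = -1.4
Compute 2^(-1.4) = 0.378929
T_allowed = 8 / 0.378929 = 21.112134 hours
Dose = (T / T_allowed) * 100
Dose = (4.2 / 21.112134) * 100 = 19.89

19.89 %


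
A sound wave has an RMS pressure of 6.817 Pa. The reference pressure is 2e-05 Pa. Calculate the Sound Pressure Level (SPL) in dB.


Given values:
  p = 6.817 Pa
  p_ref = 2e-05 Pa
Formula: SPL = 20 * log10(p / p_ref)
Compute ratio: p / p_ref = 6.817 / 2e-05 = 340850
Compute log10: log10(340850) = 5.532563
Multiply: SPL = 20 * 5.532563 = 110.65

110.65 dB


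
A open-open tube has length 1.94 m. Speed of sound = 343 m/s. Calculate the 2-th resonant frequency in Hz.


Given values:
  Tube type: open-open, L = 1.94 m, c = 343 m/s, n = 2
Formula: f_n = n * c / (2 * L)
Compute 2 * L = 2 * 1.94 = 3.88
f = 2 * 343 / 3.88
f = 176.8

176.8 Hz


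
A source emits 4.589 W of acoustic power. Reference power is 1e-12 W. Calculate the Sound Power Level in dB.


Given values:
  W = 4.589 W
  W_ref = 1e-12 W
Formula: SWL = 10 * log10(W / W_ref)
Compute ratio: W / W_ref = 4589000000000
Compute log10: log10(4589000000000) = 12.661718
Multiply: SWL = 10 * 12.661718 = 126.62

126.62 dB


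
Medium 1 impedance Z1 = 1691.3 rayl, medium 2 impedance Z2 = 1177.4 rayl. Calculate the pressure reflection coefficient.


Given values:
  Z1 = 1691.3 rayl, Z2 = 1177.4 rayl
Formula: R = (Z2 - Z1) / (Z2 + Z1)
Numerator: Z2 - Z1 = 1177.4 - 1691.3 = -513.9
Denominator: Z2 + Z1 = 1177.4 + 1691.3 = 2868.7
R = -513.9 / 2868.7 = -0.1791

-0.1791


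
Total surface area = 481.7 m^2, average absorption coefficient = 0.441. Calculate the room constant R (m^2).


Given values:
  S = 481.7 m^2, alpha = 0.441
Formula: R = S * alpha / (1 - alpha)
Numerator: 481.7 * 0.441 = 212.4297
Denominator: 1 - 0.441 = 0.559
R = 212.4297 / 0.559 = 380.02

380.02 m^2


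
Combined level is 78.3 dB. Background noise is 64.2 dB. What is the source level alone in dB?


Given values:
  L_total = 78.3 dB, L_bg = 64.2 dB
Formula: L_source = 10 * log10(10^(L_total/10) - 10^(L_bg/10))
Convert to linear:
  10^(78.3/10) = 67608297.5392
  10^(64.2/10) = 2630267.9919
Difference: 67608297.5392 - 2630267.9919 = 64978029.5473
L_source = 10 * log10(64978029.5473) = 78.13

78.13 dB


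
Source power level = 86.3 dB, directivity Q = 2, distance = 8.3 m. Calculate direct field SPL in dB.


Given values:
  Lw = 86.3 dB, Q = 2, r = 8.3 m
Formula: SPL = Lw + 10 * log10(Q / (4 * pi * r^2))
Compute 4 * pi * r^2 = 4 * pi * 8.3^2 = 865.6973
Compute Q / denom = 2 / 865.6973 = 0.00231028
Compute 10 * log10(0.00231028) = -26.3634
SPL = 86.3 + (-26.3634) = 59.94

59.94 dB


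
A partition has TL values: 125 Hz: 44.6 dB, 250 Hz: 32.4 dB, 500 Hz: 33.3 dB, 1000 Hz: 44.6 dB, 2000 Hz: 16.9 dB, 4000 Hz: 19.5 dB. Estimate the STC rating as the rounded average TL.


Given TL values at each frequency:
  125 Hz: 44.6 dB
  250 Hz: 32.4 dB
  500 Hz: 33.3 dB
  1000 Hz: 44.6 dB
  2000 Hz: 16.9 dB
  4000 Hz: 19.5 dB
Formula: STC ~ round(average of TL values)
Sum = 44.6 + 32.4 + 33.3 + 44.6 + 16.9 + 19.5 = 191.3
Average = 191.3 / 6 = 31.88
Rounded: 32

32


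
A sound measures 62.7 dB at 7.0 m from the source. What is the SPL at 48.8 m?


Given values:
  SPL1 = 62.7 dB, r1 = 7.0 m, r2 = 48.8 m
Formula: SPL2 = SPL1 - 20 * log10(r2 / r1)
Compute ratio: r2 / r1 = 48.8 / 7.0 = 6.9714
Compute log10: log10(6.9714) = 0.84332
Compute drop: 20 * 0.84332 = 16.8664
SPL2 = 62.7 - 16.8664 = 45.83

45.83 dB


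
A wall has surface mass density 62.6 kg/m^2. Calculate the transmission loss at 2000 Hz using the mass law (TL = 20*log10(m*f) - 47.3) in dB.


Given values:
  m = 62.6 kg/m^2, f = 2000 Hz
Formula: TL = 20 * log10(m * f) - 47.3
Compute m * f = 62.6 * 2000 = 125200.0
Compute log10(125200.0) = 5.097604
Compute 20 * 5.097604 = 101.9521
TL = 101.9521 - 47.3 = 54.65

54.65 dB


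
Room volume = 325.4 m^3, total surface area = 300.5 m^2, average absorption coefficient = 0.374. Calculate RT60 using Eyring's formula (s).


Given values:
  V = 325.4 m^3, S = 300.5 m^2, alpha = 0.374
Formula: RT60 = 0.161 * V / (-S * ln(1 - alpha))
Compute ln(1 - 0.374) = ln(0.626) = -0.468405
Denominator: -300.5 * -0.468405 = 140.7557
Numerator: 0.161 * 325.4 = 52.3894
RT60 = 52.3894 / 140.7557 = 0.372

0.372 s


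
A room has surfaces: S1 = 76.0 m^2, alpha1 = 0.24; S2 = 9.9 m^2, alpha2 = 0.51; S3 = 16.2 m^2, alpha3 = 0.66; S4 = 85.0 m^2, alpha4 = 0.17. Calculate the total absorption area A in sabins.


Given surfaces:
  Surface 1: 76.0 * 0.24 = 18.24
  Surface 2: 9.9 * 0.51 = 5.049
  Surface 3: 16.2 * 0.66 = 10.692
  Surface 4: 85.0 * 0.17 = 14.45
Formula: A = sum(Si * alpha_i)
A = 18.24 + 5.049 + 10.692 + 14.45
A = 48.43

48.43 sabins


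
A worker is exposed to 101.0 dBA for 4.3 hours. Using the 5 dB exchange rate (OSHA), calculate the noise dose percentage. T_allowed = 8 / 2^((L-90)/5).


Given values:
  L = 101.0 dBA, T = 4.3 hours
Formula: T_allowed = 8 / 2^((L - 90) / 5)
Compute exponent: (101.0 - 90) / 5 = 2.2
Compute 2^(2.2) = 4.594793
T_allowed = 8 / 4.594793 = 1.741101 hours
Dose = (T / T_allowed) * 100
Dose = (4.3 / 1.741101) * 100 = 246.97

246.97 %


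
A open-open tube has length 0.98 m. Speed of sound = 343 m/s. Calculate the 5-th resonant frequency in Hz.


Given values:
  Tube type: open-open, L = 0.98 m, c = 343 m/s, n = 5
Formula: f_n = n * c / (2 * L)
Compute 2 * L = 2 * 0.98 = 1.96
f = 5 * 343 / 1.96
f = 875.0

875.0 Hz


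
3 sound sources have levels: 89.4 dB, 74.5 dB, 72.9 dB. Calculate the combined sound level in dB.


Formula: L_total = 10 * log10( sum(10^(Li/10)) )
  Source 1: 10^(89.4/10) = 870963589.9561
  Source 2: 10^(74.5/10) = 28183829.3126
  Source 3: 10^(72.9/10) = 19498445.9976
Sum of linear values = 918645865.2663
L_total = 10 * log10(918645865.2663) = 89.63

89.63 dB


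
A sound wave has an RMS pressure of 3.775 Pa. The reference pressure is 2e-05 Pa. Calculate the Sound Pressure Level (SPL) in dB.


Given values:
  p = 3.775 Pa
  p_ref = 2e-05 Pa
Formula: SPL = 20 * log10(p / p_ref)
Compute ratio: p / p_ref = 3.775 / 2e-05 = 188750
Compute log10: log10(188750) = 5.275887
Multiply: SPL = 20 * 5.275887 = 105.52

105.52 dB


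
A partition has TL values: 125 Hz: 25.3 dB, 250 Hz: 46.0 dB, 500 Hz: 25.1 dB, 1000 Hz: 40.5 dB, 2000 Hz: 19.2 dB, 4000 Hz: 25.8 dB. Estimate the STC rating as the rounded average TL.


Given TL values at each frequency:
  125 Hz: 25.3 dB
  250 Hz: 46.0 dB
  500 Hz: 25.1 dB
  1000 Hz: 40.5 dB
  2000 Hz: 19.2 dB
  4000 Hz: 25.8 dB
Formula: STC ~ round(average of TL values)
Sum = 25.3 + 46.0 + 25.1 + 40.5 + 19.2 + 25.8 = 181.9
Average = 181.9 / 6 = 30.32
Rounded: 30

30


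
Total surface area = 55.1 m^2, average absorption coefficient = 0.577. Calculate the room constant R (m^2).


Given values:
  S = 55.1 m^2, alpha = 0.577
Formula: R = S * alpha / (1 - alpha)
Numerator: 55.1 * 0.577 = 31.7927
Denominator: 1 - 0.577 = 0.423
R = 31.7927 / 0.423 = 75.16

75.16 m^2


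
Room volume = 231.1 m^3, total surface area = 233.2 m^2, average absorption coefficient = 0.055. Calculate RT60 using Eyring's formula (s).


Given values:
  V = 231.1 m^3, S = 233.2 m^2, alpha = 0.055
Formula: RT60 = 0.161 * V / (-S * ln(1 - alpha))
Compute ln(1 - 0.055) = ln(0.945) = -0.05657
Denominator: -233.2 * -0.05657 = 13.1921
Numerator: 0.161 * 231.1 = 37.2071
RT60 = 37.2071 / 13.1921 = 2.82

2.82 s


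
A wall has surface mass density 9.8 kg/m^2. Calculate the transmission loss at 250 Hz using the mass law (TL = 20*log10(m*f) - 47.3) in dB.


Given values:
  m = 9.8 kg/m^2, f = 250 Hz
Formula: TL = 20 * log10(m * f) - 47.3
Compute m * f = 9.8 * 250 = 2450.0
Compute log10(2450.0) = 3.389166
Compute 20 * 3.389166 = 67.7833
TL = 67.7833 - 47.3 = 20.48

20.48 dB


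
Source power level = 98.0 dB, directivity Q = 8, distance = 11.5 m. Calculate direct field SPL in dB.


Given values:
  Lw = 98.0 dB, Q = 8, r = 11.5 m
Formula: SPL = Lw + 10 * log10(Q / (4 * pi * r^2))
Compute 4 * pi * r^2 = 4 * pi * 11.5^2 = 1661.9025
Compute Q / denom = 8 / 1661.9025 = 0.00481376
Compute 10 * log10(0.00481376) = -23.1752
SPL = 98.0 + (-23.1752) = 74.82

74.82 dB


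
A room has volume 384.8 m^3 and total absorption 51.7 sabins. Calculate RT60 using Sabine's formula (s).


Given values:
  V = 384.8 m^3
  A = 51.7 sabins
Formula: RT60 = 0.161 * V / A
Numerator: 0.161 * 384.8 = 61.9528
RT60 = 61.9528 / 51.7 = 1.198

1.198 s


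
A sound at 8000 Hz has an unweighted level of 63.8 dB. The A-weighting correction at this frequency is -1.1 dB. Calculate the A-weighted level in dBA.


Given values:
  SPL = 63.8 dB
  A-weighting at 8000 Hz = -1.1 dB
Formula: L_A = SPL + A_weight
L_A = 63.8 + (-1.1)
L_A = 62.7

62.7 dBA
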